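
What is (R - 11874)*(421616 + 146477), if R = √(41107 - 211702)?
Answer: -6745536282 + 1704279*I*√18955 ≈ -6.7455e+9 + 2.3464e+8*I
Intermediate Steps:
R = 3*I*√18955 (R = √(-170595) = 3*I*√18955 ≈ 413.03*I)
(R - 11874)*(421616 + 146477) = (3*I*√18955 - 11874)*(421616 + 146477) = (-11874 + 3*I*√18955)*568093 = -6745536282 + 1704279*I*√18955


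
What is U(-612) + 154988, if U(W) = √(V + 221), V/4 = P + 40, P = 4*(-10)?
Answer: 154988 + √221 ≈ 1.5500e+5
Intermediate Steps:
P = -40
V = 0 (V = 4*(-40 + 40) = 4*0 = 0)
U(W) = √221 (U(W) = √(0 + 221) = √221)
U(-612) + 154988 = √221 + 154988 = 154988 + √221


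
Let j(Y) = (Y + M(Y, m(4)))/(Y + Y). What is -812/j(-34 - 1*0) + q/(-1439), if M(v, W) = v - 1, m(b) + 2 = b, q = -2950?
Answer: -79252274/99291 ≈ -798.18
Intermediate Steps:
m(b) = -2 + b
M(v, W) = -1 + v
j(Y) = (-1 + 2*Y)/(2*Y) (j(Y) = (Y + (-1 + Y))/(Y + Y) = (-1 + 2*Y)/((2*Y)) = (-1 + 2*Y)*(1/(2*Y)) = (-1 + 2*Y)/(2*Y))
-812/j(-34 - 1*0) + q/(-1439) = -812*(-34 - 1*0)/(-1/2 + (-34 - 1*0)) - 2950/(-1439) = -812*(-34 + 0)/(-1/2 + (-34 + 0)) - 2950*(-1/1439) = -812*(-34/(-1/2 - 34)) + 2950/1439 = -812/((-1/34*(-69/2))) + 2950/1439 = -812/69/68 + 2950/1439 = -812*68/69 + 2950/1439 = -55216/69 + 2950/1439 = -79252274/99291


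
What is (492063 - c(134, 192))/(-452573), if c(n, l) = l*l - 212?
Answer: -41401/41143 ≈ -1.0063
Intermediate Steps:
c(n, l) = -212 + l**2 (c(n, l) = l**2 - 212 = -212 + l**2)
(492063 - c(134, 192))/(-452573) = (492063 - (-212 + 192**2))/(-452573) = (492063 - (-212 + 36864))*(-1/452573) = (492063 - 1*36652)*(-1/452573) = (492063 - 36652)*(-1/452573) = 455411*(-1/452573) = -41401/41143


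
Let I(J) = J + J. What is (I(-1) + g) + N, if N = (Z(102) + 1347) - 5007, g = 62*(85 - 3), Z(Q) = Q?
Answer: 1524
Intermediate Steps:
g = 5084 (g = 62*82 = 5084)
I(J) = 2*J
N = -3558 (N = (102 + 1347) - 5007 = 1449 - 5007 = -3558)
(I(-1) + g) + N = (2*(-1) + 5084) - 3558 = (-2 + 5084) - 3558 = 5082 - 3558 = 1524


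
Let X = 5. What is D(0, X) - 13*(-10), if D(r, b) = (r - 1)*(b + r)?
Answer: 125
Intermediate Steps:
D(r, b) = (-1 + r)*(b + r)
D(0, X) - 13*(-10) = (0² - 1*5 - 1*0 + 5*0) - 13*(-10) = (0 - 5 + 0 + 0) + 130 = -5 + 130 = 125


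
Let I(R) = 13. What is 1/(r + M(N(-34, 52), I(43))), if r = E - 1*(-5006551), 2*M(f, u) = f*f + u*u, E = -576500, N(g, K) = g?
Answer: 2/8861427 ≈ 2.2570e-7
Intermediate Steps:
M(f, u) = f**2/2 + u**2/2 (M(f, u) = (f*f + u*u)/2 = (f**2 + u**2)/2 = f**2/2 + u**2/2)
r = 4430051 (r = -576500 - 1*(-5006551) = -576500 + 5006551 = 4430051)
1/(r + M(N(-34, 52), I(43))) = 1/(4430051 + ((1/2)*(-34)**2 + (1/2)*13**2)) = 1/(4430051 + ((1/2)*1156 + (1/2)*169)) = 1/(4430051 + (578 + 169/2)) = 1/(4430051 + 1325/2) = 1/(8861427/2) = 2/8861427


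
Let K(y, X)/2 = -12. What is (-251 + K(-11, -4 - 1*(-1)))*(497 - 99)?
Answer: -109450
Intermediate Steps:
K(y, X) = -24 (K(y, X) = 2*(-12) = -24)
(-251 + K(-11, -4 - 1*(-1)))*(497 - 99) = (-251 - 24)*(497 - 99) = -275*398 = -109450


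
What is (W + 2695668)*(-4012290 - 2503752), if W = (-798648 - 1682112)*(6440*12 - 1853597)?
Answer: -28713713547519384696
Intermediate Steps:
W = 4406616160920 (W = -2480760*(77280 - 1853597) = -2480760*(-1776317) = 4406616160920)
(W + 2695668)*(-4012290 - 2503752) = (4406616160920 + 2695668)*(-4012290 - 2503752) = 4406618856588*(-6516042) = -28713713547519384696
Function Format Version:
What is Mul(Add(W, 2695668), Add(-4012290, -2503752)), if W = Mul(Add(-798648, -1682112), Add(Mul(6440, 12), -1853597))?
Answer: -28713713547519384696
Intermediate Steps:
W = 4406616160920 (W = Mul(-2480760, Add(77280, -1853597)) = Mul(-2480760, -1776317) = 4406616160920)
Mul(Add(W, 2695668), Add(-4012290, -2503752)) = Mul(Add(4406616160920, 2695668), Add(-4012290, -2503752)) = Mul(4406618856588, -6516042) = -28713713547519384696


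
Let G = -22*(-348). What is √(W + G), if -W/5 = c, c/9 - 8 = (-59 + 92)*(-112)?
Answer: 4*√10851 ≈ 416.67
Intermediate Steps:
c = -33192 (c = 72 + 9*((-59 + 92)*(-112)) = 72 + 9*(33*(-112)) = 72 + 9*(-3696) = 72 - 33264 = -33192)
W = 165960 (W = -5*(-33192) = 165960)
G = 7656
√(W + G) = √(165960 + 7656) = √173616 = 4*√10851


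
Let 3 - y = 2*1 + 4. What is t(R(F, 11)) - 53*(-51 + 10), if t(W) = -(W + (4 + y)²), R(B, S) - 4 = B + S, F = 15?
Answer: 2142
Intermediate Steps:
y = -3 (y = 3 - (2*1 + 4) = 3 - (2 + 4) = 3 - 1*6 = 3 - 6 = -3)
R(B, S) = 4 + B + S (R(B, S) = 4 + (B + S) = 4 + B + S)
t(W) = -1 - W (t(W) = -(W + (4 - 3)²) = -(W + 1²) = -(W + 1) = -(1 + W) = -1 - W)
t(R(F, 11)) - 53*(-51 + 10) = (-1 - (4 + 15 + 11)) - 53*(-51 + 10) = (-1 - 1*30) - 53*(-41) = (-1 - 30) - 1*(-2173) = -31 + 2173 = 2142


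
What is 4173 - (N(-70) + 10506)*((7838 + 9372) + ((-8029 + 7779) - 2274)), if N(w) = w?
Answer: -153258923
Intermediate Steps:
4173 - (N(-70) + 10506)*((7838 + 9372) + ((-8029 + 7779) - 2274)) = 4173 - (-70 + 10506)*((7838 + 9372) + ((-8029 + 7779) - 2274)) = 4173 - 10436*(17210 + (-250 - 2274)) = 4173 - 10436*(17210 - 2524) = 4173 - 10436*14686 = 4173 - 1*153263096 = 4173 - 153263096 = -153258923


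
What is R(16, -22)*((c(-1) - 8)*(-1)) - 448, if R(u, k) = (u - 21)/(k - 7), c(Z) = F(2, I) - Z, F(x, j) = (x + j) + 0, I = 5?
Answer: -448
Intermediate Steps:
F(x, j) = j + x (F(x, j) = (j + x) + 0 = j + x)
c(Z) = 7 - Z (c(Z) = (5 + 2) - Z = 7 - Z)
R(u, k) = (-21 + u)/(-7 + k)
R(16, -22)*((c(-1) - 8)*(-1)) - 448 = ((-21 + 16)/(-7 - 22))*(((7 - 1*(-1)) - 8)*(-1)) - 448 = (-5/(-29))*(((7 + 1) - 8)*(-1)) - 448 = (-1/29*(-5))*((8 - 8)*(-1)) - 448 = 5*(0*(-1))/29 - 448 = (5/29)*0 - 448 = 0 - 448 = -448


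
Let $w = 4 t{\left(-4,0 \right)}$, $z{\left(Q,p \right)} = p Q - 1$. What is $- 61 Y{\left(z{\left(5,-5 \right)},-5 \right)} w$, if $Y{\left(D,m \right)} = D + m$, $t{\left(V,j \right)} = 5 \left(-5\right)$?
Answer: $-189100$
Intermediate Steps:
$z{\left(Q,p \right)} = -1 + Q p$ ($z{\left(Q,p \right)} = Q p - 1 = -1 + Q p$)
$t{\left(V,j \right)} = -25$
$w = -100$ ($w = 4 \left(-25\right) = -100$)
$- 61 Y{\left(z{\left(5,-5 \right)},-5 \right)} w = - 61 \left(\left(-1 + 5 \left(-5\right)\right) - 5\right) \left(-100\right) = - 61 \left(\left(-1 - 25\right) - 5\right) \left(-100\right) = - 61 \left(-26 - 5\right) \left(-100\right) = - 61 \left(\left(-31\right) \left(-100\right)\right) = \left(-61\right) 3100 = -189100$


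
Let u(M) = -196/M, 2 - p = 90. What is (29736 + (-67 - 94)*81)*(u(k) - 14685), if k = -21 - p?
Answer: -16429399245/67 ≈ -2.4521e+8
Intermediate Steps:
p = -88 (p = 2 - 1*90 = 2 - 90 = -88)
k = 67 (k = -21 - 1*(-88) = -21 + 88 = 67)
(29736 + (-67 - 94)*81)*(u(k) - 14685) = (29736 + (-67 - 94)*81)*(-196/67 - 14685) = (29736 - 161*81)*(-196*1/67 - 14685) = (29736 - 13041)*(-196/67 - 14685) = 16695*(-984091/67) = -16429399245/67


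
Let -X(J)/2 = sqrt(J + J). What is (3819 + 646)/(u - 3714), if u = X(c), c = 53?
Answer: -176415/146738 + 95*sqrt(106)/146738 ≈ -1.1956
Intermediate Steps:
X(J) = -2*sqrt(2)*sqrt(J) (X(J) = -2*sqrt(J + J) = -2*sqrt(2)*sqrt(J))
u = -2*sqrt(106) (u = -2*sqrt(2)*sqrt(53) = -2*sqrt(106) ≈ -20.591)
(3819 + 646)/(u - 3714) = (3819 + 646)/(-2*sqrt(106) - 3714) = 4465/(-3714 - 2*sqrt(106))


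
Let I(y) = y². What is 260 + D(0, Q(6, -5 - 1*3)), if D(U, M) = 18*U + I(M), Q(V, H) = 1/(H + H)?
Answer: 66561/256 ≈ 260.00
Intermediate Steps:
Q(V, H) = 1/(2*H)
D(U, M) = M² + 18*U (D(U, M) = 18*U + M² = M² + 18*U)
260 + D(0, Q(6, -5 - 1*3)) = 260 + ((1/(2*(-5 - 1*3)))² + 18*0) = 260 + ((1/(2*(-5 - 3)))² + 0) = 260 + (((½)/(-8))² + 0) = 260 + (((½)*(-⅛))² + 0) = 260 + ((-1/16)² + 0) = 260 + (1/256 + 0) = 260 + 1/256 = 66561/256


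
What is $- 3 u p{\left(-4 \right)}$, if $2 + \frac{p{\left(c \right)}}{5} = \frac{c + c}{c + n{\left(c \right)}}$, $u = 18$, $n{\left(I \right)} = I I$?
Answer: $720$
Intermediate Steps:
$n{\left(I \right)} = I^{2}$
$p{\left(c \right)} = -10 + \frac{10 c}{c + c^{2}}$ ($p{\left(c \right)} = -10 + 5 \frac{c + c}{c + c^{2}} = -10 + 5 \frac{2 c}{c + c^{2}} = -10 + \frac{10 c}{c + c^{2}}$)
$- 3 u p{\left(-4 \right)} = \left(-3\right) 18 \left(\left(-10\right) \left(-4\right) \frac{1}{1 - 4}\right) = - 54 \left(\left(-10\right) \left(-4\right) \frac{1}{-3}\right) = - 54 \left(\left(-10\right) \left(-4\right) \left(- \frac{1}{3}\right)\right) = \left(-54\right) \left(- \frac{40}{3}\right) = 720$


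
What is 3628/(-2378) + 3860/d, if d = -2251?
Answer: -8672854/2676439 ≈ -3.2404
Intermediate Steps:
3628/(-2378) + 3860/d = 3628/(-2378) + 3860/(-2251) = 3628*(-1/2378) + 3860*(-1/2251) = -1814/1189 - 3860/2251 = -8672854/2676439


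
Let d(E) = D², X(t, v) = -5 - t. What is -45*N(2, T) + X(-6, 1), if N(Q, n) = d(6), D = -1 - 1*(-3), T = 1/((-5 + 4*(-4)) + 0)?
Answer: -179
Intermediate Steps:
T = -1/21 (T = 1/((-5 - 16) + 0) = 1/(-21 + 0) = 1/(-21) = -1/21 ≈ -0.047619)
D = 2 (D = -1 + 3 = 2)
d(E) = 4 (d(E) = 2² = 4)
N(Q, n) = 4
-45*N(2, T) + X(-6, 1) = -45*4 + (-5 - 1*(-6)) = -180 + (-5 + 6) = -180 + 1 = -179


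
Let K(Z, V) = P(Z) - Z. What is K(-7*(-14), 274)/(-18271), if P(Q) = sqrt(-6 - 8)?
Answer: 98/18271 - I*sqrt(14)/18271 ≈ 0.0053637 - 0.00020479*I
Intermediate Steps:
P(Q) = I*sqrt(14) (P(Q) = sqrt(-14) = I*sqrt(14))
K(Z, V) = -Z + I*sqrt(14) (K(Z, V) = I*sqrt(14) - Z = -Z + I*sqrt(14))
K(-7*(-14), 274)/(-18271) = (-(-7)*(-14) + I*sqrt(14))/(-18271) = (-1*98 + I*sqrt(14))*(-1/18271) = (-98 + I*sqrt(14))*(-1/18271) = 98/18271 - I*sqrt(14)/18271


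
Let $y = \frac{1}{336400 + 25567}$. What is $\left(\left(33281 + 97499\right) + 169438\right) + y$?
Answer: $\frac{108669008807}{361967} \approx 3.0022 \cdot 10^{5}$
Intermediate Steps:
$y = \frac{1}{361967} \approx 2.7627 \cdot 10^{-6}$
$\left(\left(33281 + 97499\right) + 169438\right) + y = \left(\left(33281 + 97499\right) + 169438\right) + \frac{1}{361967} = \left(130780 + 169438\right) + \frac{1}{361967} = 300218 + \frac{1}{361967} = \frac{108669008807}{361967}$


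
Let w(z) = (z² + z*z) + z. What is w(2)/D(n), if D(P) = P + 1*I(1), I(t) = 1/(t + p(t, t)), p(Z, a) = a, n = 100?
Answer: 20/201 ≈ 0.099502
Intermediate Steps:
I(t) = 1/(2*t) (I(t) = 1/(t + t) = 1/(2*t))
D(P) = ½ + P (D(P) = P + 1*((½)/1) = P + 1*((½)*1) = P + 1*(½) = P + ½ = ½ + P)
w(z) = z + 2*z² (w(z) = (z² + z²) + z = 2*z² + z = z + 2*z²)
w(2)/D(n) = (2*(1 + 2*2))/(½ + 100) = (2*(1 + 4))/(201/2) = (2*5)*(2/201) = 10*(2/201) = 20/201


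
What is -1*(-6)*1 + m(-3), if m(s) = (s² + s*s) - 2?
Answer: 22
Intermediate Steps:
m(s) = -2 + 2*s² (m(s) = (s² + s²) - 2 = 2*s² - 2 = -2 + 2*s²)
-1*(-6)*1 + m(-3) = -1*(-6)*1 + (-2 + 2*(-3)²) = 6*1 + (-2 + 2*9) = 6 + (-2 + 18) = 6 + 16 = 22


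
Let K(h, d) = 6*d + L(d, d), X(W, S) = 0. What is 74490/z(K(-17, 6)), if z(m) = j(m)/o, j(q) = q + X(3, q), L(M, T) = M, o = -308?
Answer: -546260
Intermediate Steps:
K(h, d) = 7*d (K(h, d) = 6*d + d = 7*d)
j(q) = q (j(q) = q + 0 = q)
z(m) = -m/308 (z(m) = m/(-308) = m*(-1/308) = -m/308)
74490/z(K(-17, 6)) = 74490/((-6/44)) = 74490/((-1/308*42)) = 74490/(-3/22) = 74490*(-22/3) = -546260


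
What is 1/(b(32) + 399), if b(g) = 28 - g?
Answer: 1/395 ≈ 0.0025316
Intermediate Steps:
1/(b(32) + 399) = 1/((28 - 1*32) + 399) = 1/((28 - 32) + 399) = 1/(-4 + 399) = 1/395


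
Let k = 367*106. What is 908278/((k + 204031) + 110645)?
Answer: 454139/176789 ≈ 2.5688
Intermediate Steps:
k = 38902
908278/((k + 204031) + 110645) = 908278/((38902 + 204031) + 110645) = 908278/(242933 + 110645) = 908278/353578 = 908278*(1/353578) = 454139/176789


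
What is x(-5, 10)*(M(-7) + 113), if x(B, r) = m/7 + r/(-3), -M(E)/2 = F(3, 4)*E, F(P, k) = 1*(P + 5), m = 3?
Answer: -4575/7 ≈ -653.57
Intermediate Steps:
F(P, k) = 5 + P (F(P, k) = 1*(5 + P) = 5 + P)
M(E) = -16*E (M(E) = -2*(5 + 3)*E = -16*E)
x(B, r) = 3/7 - r/3 (x(B, r) = 3/7 + r/(-3) = 3*(⅐) + r*(-⅓) = 3/7 - r/3)
x(-5, 10)*(M(-7) + 113) = (3/7 - ⅓*10)*(-16*(-7) + 113) = (3/7 - 10/3)*(112 + 113) = -61/21*225 = -4575/7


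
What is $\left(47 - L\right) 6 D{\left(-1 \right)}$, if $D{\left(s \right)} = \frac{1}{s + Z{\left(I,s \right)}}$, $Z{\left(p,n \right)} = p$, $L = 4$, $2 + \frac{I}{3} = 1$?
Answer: $- \frac{129}{2} \approx -64.5$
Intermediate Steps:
$I = -3$ ($I = -6 + 3 \cdot 1 = -6 + 3 = -3$)
$D{\left(s \right)} = \frac{1}{-3 + s}$ ($D{\left(s \right)} = \frac{1}{s - 3} = \frac{1}{-3 + s}$)
$\left(47 - L\right) 6 D{\left(-1 \right)} = \left(47 - 4\right) \frac{6}{-3 - 1} = \left(47 - 4\right) \frac{6}{-4} = 43 \cdot 6 \left(- \frac{1}{4}\right) = 43 \left(- \frac{3}{2}\right) = - \frac{129}{2}$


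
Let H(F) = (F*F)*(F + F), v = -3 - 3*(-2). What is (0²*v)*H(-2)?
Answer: 0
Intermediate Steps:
v = 3 (v = -3 + 6 = 3)
H(F) = 2*F³ (H(F) = F²*(2*F) = 2*F³)
(0²*v)*H(-2) = (0²*3)*(2*(-2)³) = (0*3)*(2*(-8)) = 0*(-16) = 0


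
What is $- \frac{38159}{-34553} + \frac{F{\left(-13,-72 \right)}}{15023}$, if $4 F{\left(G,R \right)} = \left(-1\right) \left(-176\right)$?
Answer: $\frac{574782989}{519089719} \approx 1.1073$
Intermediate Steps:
$F{\left(G,R \right)} = 44$ ($F{\left(G,R \right)} = \frac{\left(-1\right) \left(-176\right)}{4} = \frac{1}{4} \cdot 176 = 44$)
$- \frac{38159}{-34553} + \frac{F{\left(-13,-72 \right)}}{15023} = - \frac{38159}{-34553} + \frac{44}{15023} = \left(-38159\right) \left(- \frac{1}{34553}\right) + 44 \cdot \frac{1}{15023} = \frac{38159}{34553} + \frac{44}{15023} = \frac{574782989}{519089719}$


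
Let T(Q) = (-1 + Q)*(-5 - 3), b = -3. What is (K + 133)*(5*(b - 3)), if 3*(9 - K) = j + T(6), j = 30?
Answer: -4360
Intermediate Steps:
T(Q) = 8 - 8*Q (T(Q) = (-1 + Q)*(-8) = 8 - 8*Q)
K = 37/3 (K = 9 - (30 + (8 - 8*6))/3 = 9 - (30 + (8 - 48))/3 = 9 - (30 - 40)/3 = 9 - 1/3*(-10) = 9 + 10/3 = 37/3 ≈ 12.333)
(K + 133)*(5*(b - 3)) = (37/3 + 133)*(5*(-3 - 3)) = 436*(5*(-6))/3 = (436/3)*(-30) = -4360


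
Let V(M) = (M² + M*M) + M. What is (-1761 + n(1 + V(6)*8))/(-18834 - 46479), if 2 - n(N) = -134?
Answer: 1625/65313 ≈ 0.024880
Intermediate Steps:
V(M) = M + 2*M² (V(M) = (M² + M²) + M = 2*M² + M = M + 2*M²)
n(N) = 136 (n(N) = 2 - 1*(-134) = 2 + 134 = 136)
(-1761 + n(1 + V(6)*8))/(-18834 - 46479) = (-1761 + 136)/(-18834 - 46479) = -1625/(-65313) = -1625*(-1/65313) = 1625/65313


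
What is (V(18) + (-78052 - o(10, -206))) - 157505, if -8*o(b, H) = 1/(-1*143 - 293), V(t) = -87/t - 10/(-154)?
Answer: -189798712759/805728 ≈ -2.3556e+5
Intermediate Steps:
V(t) = 5/77 - 87/t (V(t) = -87/t - 10*(-1/154) = -87/t + 5/77 = 5/77 - 87/t)
o(b, H) = 1/3488 (o(b, H) = -1/(8*(-1*143 - 293)) = -1/(8*(-143 - 293)) = -⅛/(-436) = -⅛*(-1/436) = 1/3488)
(V(18) + (-78052 - o(10, -206))) - 157505 = ((5/77 - 87/18) + (-78052 - 1*1/3488)) - 157505 = ((5/77 - 87*1/18) + (-78052 - 1/3488)) - 157505 = ((5/77 - 29/6) - 272245377/3488) - 157505 = (-2203/462 - 272245377/3488) - 157505 = -62892524119/805728 - 157505 = -189798712759/805728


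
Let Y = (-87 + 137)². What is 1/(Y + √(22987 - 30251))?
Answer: 625/1564316 - I*√454/1564316 ≈ 0.00039954 - 1.3621e-5*I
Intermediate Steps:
Y = 2500 (Y = 50² = 2500)
1/(Y + √(22987 - 30251)) = 1/(2500 + √(22987 - 30251)) = 1/(2500 + √(-7264)) = 1/(2500 + 4*I*√454)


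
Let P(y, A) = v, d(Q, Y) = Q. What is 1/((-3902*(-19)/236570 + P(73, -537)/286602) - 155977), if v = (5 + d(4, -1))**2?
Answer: -11300239190/1762573863595089 ≈ -6.4112e-6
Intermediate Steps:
v = 81 (v = (5 + 4)**2 = 9**2 = 81)
P(y, A) = 81
1/((-3902*(-19)/236570 + P(73, -537)/286602) - 155977) = 1/((-3902*(-19)/236570 + 81/286602) - 155977) = 1/((74138*(1/236570) + 81*(1/286602)) - 155977) = 1/((37069/118285 + 27/95534) - 155977) = 1/(3544543541/11300239190 - 155977) = 1/(-1762573863595089/11300239190) = -11300239190/1762573863595089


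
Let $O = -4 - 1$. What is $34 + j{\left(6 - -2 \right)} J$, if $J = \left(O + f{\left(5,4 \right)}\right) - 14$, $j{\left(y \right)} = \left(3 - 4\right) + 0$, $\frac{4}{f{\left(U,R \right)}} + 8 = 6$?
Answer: $55$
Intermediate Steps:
$f{\left(U,R \right)} = -2$ ($f{\left(U,R \right)} = \frac{4}{-8 + 6} = \frac{4}{-2} = 4 \left(- \frac{1}{2}\right) = -2$)
$O = -5$ ($O = -4 - 1 = -5$)
$j{\left(y \right)} = -1$ ($j{\left(y \right)} = -1 + 0 = -1$)
$J = -21$ ($J = \left(-5 - 2\right) - 14 = -7 - 14 = -21$)
$34 + j{\left(6 - -2 \right)} J = 34 - -21 = 34 + 21 = 55$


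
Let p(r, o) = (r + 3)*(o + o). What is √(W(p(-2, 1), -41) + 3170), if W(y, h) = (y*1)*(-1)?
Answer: 12*√22 ≈ 56.285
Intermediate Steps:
p(r, o) = 2*o*(3 + r) (p(r, o) = (3 + r)*(2*o) = 2*o*(3 + r))
W(y, h) = -y (W(y, h) = y*(-1) = -y)
√(W(p(-2, 1), -41) + 3170) = √(-2*(3 - 2) + 3170) = √(-2 + 3170) = √3168 = 12*√22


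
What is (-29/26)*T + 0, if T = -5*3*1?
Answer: 435/26 ≈ 16.731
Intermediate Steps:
T = -15 (T = -15*1 = -15)
(-29/26)*T + 0 = -29/26*(-15) + 0 = 435/26 + 0 = 435/26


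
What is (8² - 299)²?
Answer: 55225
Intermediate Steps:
(8² - 299)² = (64 - 299)² = (-235)² = 55225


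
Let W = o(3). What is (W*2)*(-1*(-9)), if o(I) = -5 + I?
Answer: -36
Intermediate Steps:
W = -2 (W = -5 + 3 = -2)
(W*2)*(-1*(-9)) = (-2*2)*(-1*(-9)) = -4*9 = -36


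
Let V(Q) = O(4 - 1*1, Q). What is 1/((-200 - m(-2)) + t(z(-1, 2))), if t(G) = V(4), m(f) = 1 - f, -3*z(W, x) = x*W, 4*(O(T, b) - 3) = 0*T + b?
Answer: -1/199 ≈ -0.0050251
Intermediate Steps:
O(T, b) = 3 + b/4 (O(T, b) = 3 + (0*T + b)/4 = 3 + (0 + b)/4 = 3 + b/4)
V(Q) = 3 + Q/4
z(W, x) = -W*x/3 (z(W, x) = -x*W/3 = -W*x/3)
t(G) = 4 (t(G) = 3 + (¼)*4 = 3 + 1 = 4)
1/((-200 - m(-2)) + t(z(-1, 2))) = 1/((-200 - (1 - 1*(-2))) + 4) = 1/((-200 - (1 + 2)) + 4) = 1/((-200 - 1*3) + 4) = 1/((-200 - 3) + 4) = 1/(-203 + 4) = 1/(-199) = -1/199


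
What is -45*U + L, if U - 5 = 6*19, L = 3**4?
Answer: -5274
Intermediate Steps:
L = 81
U = 119 (U = 5 + 6*19 = 5 + 114 = 119)
-45*U + L = -45*119 + 81 = -5355 + 81 = -5274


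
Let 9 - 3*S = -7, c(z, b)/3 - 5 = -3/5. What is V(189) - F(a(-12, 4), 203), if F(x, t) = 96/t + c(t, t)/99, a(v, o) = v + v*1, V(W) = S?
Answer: 4798/1015 ≈ 4.7271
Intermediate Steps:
c(z, b) = 66/5 (c(z, b) = 15 + 3*(-3/5) = 15 + 3*(-3*⅕) = 15 + 3*(-⅗) = 15 - 9/5 = 66/5)
S = 16/3 (S = 3 - ⅓*(-7) = 3 + 7/3 = 16/3 ≈ 5.3333)
V(W) = 16/3
a(v, o) = 2*v (a(v, o) = v + v = 2*v)
F(x, t) = 2/15 + 96/t (F(x, t) = 96/t + (66/5)/99 = 96/t + (66/5)*(1/99) = 96/t + 2/15 = 2/15 + 96/t)
V(189) - F(a(-12, 4), 203) = 16/3 - (2/15 + 96/203) = 16/3 - 1*1846/3045 = 16/3 - 1846/3045 = 4798/1015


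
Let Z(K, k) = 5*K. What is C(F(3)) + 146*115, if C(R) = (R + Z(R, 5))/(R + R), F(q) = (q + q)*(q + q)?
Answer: 16793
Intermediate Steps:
F(q) = 4*q**2 (F(q) = (2*q)*(2*q) = 4*q**2)
C(R) = 3 (C(R) = (R + 5*R)/(R + R) = (6*R)/((2*R)) = (6*R)*(1/(2*R)) = 3)
C(F(3)) + 146*115 = 3 + 146*115 = 3 + 16790 = 16793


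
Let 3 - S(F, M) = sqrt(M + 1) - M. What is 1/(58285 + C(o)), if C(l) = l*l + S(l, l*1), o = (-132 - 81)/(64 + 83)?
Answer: 168011235525/9793148199345389 + 823543*I*sqrt(22)/19586296398690778 ≈ 1.7156e-5 + 1.9722e-10*I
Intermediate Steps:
S(F, M) = 3 + M - sqrt(1 + M) (S(F, M) = 3 - (sqrt(M + 1) - M) = 3 - (sqrt(1 + M) - M) = 3 + (M - sqrt(1 + M)) = 3 + M - sqrt(1 + M))
o = -71/49 (o = -213/147 = -213*1/147 = -71/49 ≈ -1.4490)
C(l) = 3 + l + l**2 - sqrt(1 + l) (C(l) = l*l + (3 + l*1 - sqrt(1 + l*1)) = l**2 + (3 + l - sqrt(1 + l)) = 3 + l + l**2 - sqrt(1 + l))
1/(58285 + C(o)) = 1/(58285 + (3 - 71/49 + (-71/49)**2 - sqrt(1 - 71/49))) = 1/(58285 + (3 - 71/49 + 5041/2401 - sqrt(-22/49))) = 1/(58285 + (3 - 71/49 + 5041/2401 - I*sqrt(22)/7)) = 1/(58285 + (8765/2401 - I*sqrt(22)/7)) = 1/(139951050/2401 - I*sqrt(22)/7)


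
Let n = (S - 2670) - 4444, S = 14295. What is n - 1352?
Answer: 5829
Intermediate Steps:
n = 7181 (n = (14295 - 2670) - 4444 = 11625 - 4444 = 7181)
n - 1352 = 7181 - 1352 = 5829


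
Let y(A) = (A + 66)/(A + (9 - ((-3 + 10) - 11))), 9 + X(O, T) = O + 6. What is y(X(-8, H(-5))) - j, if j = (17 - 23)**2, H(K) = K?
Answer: -17/2 ≈ -8.5000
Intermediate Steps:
X(O, T) = -3 + O (X(O, T) = -9 + (O + 6) = -9 + (6 + O) = -3 + O)
j = 36 (j = (-6)**2 = 36)
y(A) = (66 + A)/(13 + A) (y(A) = (66 + A)/(A + (9 - (7 - 11))) = (66 + A)/(A + (9 - 1*(-4))) = (66 + A)/(A + (9 + 4)) = (66 + A)/(A + 13) = (66 + A)/(13 + A))
y(X(-8, H(-5))) - j = (66 + (-3 - 8))/(13 + (-3 - 8)) - 1*36 = (66 - 11)/(13 - 11) - 36 = 55/2 - 36 = -17/2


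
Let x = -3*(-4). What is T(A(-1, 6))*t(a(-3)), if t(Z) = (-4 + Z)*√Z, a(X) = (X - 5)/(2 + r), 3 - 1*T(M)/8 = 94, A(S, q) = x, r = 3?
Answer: 40768*I*√10/25 ≈ 5156.8*I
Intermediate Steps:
x = 12
A(S, q) = 12
T(M) = -728 (T(M) = 24 - 8*94 = 24 - 752 = -728)
a(X) = -1 + X/5 (a(X) = (X - 5)/(2 + 3) = (-5 + X)/5 = (-5 + X)*(⅕) = -1 + X/5)
t(Z) = √Z*(-4 + Z)
T(A(-1, 6))*t(a(-3)) = -728*√(-1 + (⅕)*(-3))*(-4 + (-1 + (⅕)*(-3))) = -728*√(-1 - ⅗)*(-4 + (-1 - ⅗)) = -728*√(-8/5)*(-4 - 8/5) = -728*2*I*√10/5*(-28)/5 = -(-40768)*I*√10/25 = 40768*I*√10/25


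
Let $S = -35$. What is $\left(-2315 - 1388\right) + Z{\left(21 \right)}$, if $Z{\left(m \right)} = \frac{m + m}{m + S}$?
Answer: $-3706$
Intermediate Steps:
$Z{\left(m \right)} = \frac{2 m}{-35 + m}$ ($Z{\left(m \right)} = \frac{m + m}{m - 35} = \frac{2 m}{-35 + m}$)
$\left(-2315 - 1388\right) + Z{\left(21 \right)} = \left(-2315 - 1388\right) + 2 \cdot 21 \frac{1}{-35 + 21} = -3703 + 2 \cdot 21 \frac{1}{-14} = -3703 + 2 \cdot 21 \left(- \frac{1}{14}\right) = -3703 - 3 = -3706$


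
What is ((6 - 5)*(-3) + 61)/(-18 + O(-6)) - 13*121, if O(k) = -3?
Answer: -33091/21 ≈ -1575.8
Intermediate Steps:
((6 - 5)*(-3) + 61)/(-18 + O(-6)) - 13*121 = ((6 - 5)*(-3) + 61)/(-18 - 3) - 13*121 = (1*(-3) + 61)/(-21) - 1573 = (-3 + 61)*(-1/21) - 1573 = 58*(-1/21) - 1573 = -58/21 - 1573 = -33091/21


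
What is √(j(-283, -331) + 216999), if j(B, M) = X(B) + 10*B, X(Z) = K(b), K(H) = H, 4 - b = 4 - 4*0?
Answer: √214169 ≈ 462.78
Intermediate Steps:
b = 0 (b = 4 - (4 - 4*0) = 4 - (4 + 0) = 4 - 1*4 = 4 - 4 = 0)
X(Z) = 0
j(B, M) = 10*B (j(B, M) = 0 + 10*B = 10*B)
√(j(-283, -331) + 216999) = √(10*(-283) + 216999) = √(-2830 + 216999) = √214169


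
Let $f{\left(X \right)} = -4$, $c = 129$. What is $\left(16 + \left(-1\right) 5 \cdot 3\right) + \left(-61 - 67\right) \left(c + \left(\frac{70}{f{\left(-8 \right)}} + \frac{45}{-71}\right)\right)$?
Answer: $- \frac{1007481}{71} \approx -14190.0$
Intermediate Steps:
$\left(16 + \left(-1\right) 5 \cdot 3\right) + \left(-61 - 67\right) \left(c + \left(\frac{70}{f{\left(-8 \right)}} + \frac{45}{-71}\right)\right) = \left(16 + \left(-1\right) 5 \cdot 3\right) + \left(-61 - 67\right) \left(129 + \left(\frac{70}{-4} + \frac{45}{-71}\right)\right) = \left(16 - 15\right) - 128 \left(129 + \left(70 \left(- \frac{1}{4}\right) + 45 \left(- \frac{1}{71}\right)\right)\right) = \left(16 - 15\right) - 128 \left(129 - \frac{2575}{142}\right) = 1 - 128 \left(129 - \frac{2575}{142}\right) = 1 - \frac{1007552}{71} = - \frac{1007481}{71}$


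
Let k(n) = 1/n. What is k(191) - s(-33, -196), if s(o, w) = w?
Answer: 37437/191 ≈ 196.01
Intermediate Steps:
k(191) - s(-33, -196) = 1/191 - 1*(-196) = 1/191 + 196 = 37437/191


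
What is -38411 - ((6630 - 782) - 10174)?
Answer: -34085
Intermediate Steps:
-38411 - ((6630 - 782) - 10174) = -38411 - (5848 - 10174) = -38411 - 1*(-4326) = -38411 + 4326 = -34085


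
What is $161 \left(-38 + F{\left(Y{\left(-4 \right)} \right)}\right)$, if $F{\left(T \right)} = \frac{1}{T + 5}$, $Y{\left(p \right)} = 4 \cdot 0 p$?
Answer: $- \frac{30429}{5} \approx -6085.8$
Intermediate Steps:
$Y{\left(p \right)} = 0$ ($Y{\left(p \right)} = 0 p = 0$)
$F{\left(T \right)} = \frac{1}{5 + T}$
$161 \left(-38 + F{\left(Y{\left(-4 \right)} \right)}\right) = 161 \left(-38 + \frac{1}{5 + 0}\right) = 161 \left(-38 + \frac{1}{5}\right) = 161 \left(- \frac{189}{5}\right) = - \frac{30429}{5}$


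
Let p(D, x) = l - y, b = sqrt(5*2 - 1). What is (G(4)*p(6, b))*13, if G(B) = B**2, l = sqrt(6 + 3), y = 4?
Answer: -208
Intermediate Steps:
l = 3 (l = sqrt(9) = 3)
b = 3 (b = sqrt(10 - 1) = sqrt(9) = 3)
p(D, x) = -1 (p(D, x) = 3 - 1*4 = 3 - 4 = -1)
(G(4)*p(6, b))*13 = (4**2*(-1))*13 = (16*(-1))*13 = -16*13 = -208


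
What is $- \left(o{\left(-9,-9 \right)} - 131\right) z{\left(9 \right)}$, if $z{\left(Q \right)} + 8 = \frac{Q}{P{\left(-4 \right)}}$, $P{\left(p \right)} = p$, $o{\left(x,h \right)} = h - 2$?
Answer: $- \frac{2911}{2} \approx -1455.5$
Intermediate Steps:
$o{\left(x,h \right)} = -2 + h$ ($o{\left(x,h \right)} = h - 2 = -2 + h$)
$z{\left(Q \right)} = -8 - \frac{Q}{4}$ ($z{\left(Q \right)} = -8 + \frac{Q}{-4} = -8 + Q \left(- \frac{1}{4}\right) = -8 - \frac{Q}{4}$)
$- \left(o{\left(-9,-9 \right)} - 131\right) z{\left(9 \right)} = - \left(\left(-2 - 9\right) - 131\right) \left(-8 - \frac{9}{4}\right) = - \left(-11 - 131\right) \left(-8 - \frac{9}{4}\right) = - \frac{\left(-142\right) \left(-41\right)}{4} = \left(-1\right) \frac{2911}{2} = - \frac{2911}{2}$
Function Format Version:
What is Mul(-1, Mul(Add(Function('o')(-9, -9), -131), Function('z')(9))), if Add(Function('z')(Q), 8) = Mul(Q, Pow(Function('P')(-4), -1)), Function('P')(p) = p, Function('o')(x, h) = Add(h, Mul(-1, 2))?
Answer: Rational(-2911, 2) ≈ -1455.5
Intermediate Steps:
Function('o')(x, h) = Add(-2, h) (Function('o')(x, h) = Add(h, -2) = Add(-2, h))
Function('z')(Q) = Add(-8, Mul(Rational(-1, 4), Q)) (Function('z')(Q) = Add(-8, Mul(Q, Pow(-4, -1))) = Add(-8, Mul(Q, Rational(-1, 4))) = Add(-8, Mul(Rational(-1, 4), Q)))
Mul(-1, Mul(Add(Function('o')(-9, -9), -131), Function('z')(9))) = Mul(-1, Mul(Add(Add(-2, -9), -131), Add(-8, Mul(Rational(-1, 4), 9)))) = Mul(-1, Mul(Add(-11, -131), Add(-8, Rational(-9, 4)))) = Mul(-1, Mul(-142, Rational(-41, 4))) = Mul(-1, Rational(2911, 2)) = Rational(-2911, 2)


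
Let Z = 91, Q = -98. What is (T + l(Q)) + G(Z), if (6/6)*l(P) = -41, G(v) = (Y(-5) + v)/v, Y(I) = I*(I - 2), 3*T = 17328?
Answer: 74573/13 ≈ 5736.4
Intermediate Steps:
T = 5776 (T = (1/3)*17328 = 5776)
Y(I) = I*(-2 + I)
G(v) = (35 + v)/v (G(v) = (-5*(-2 - 5) + v)/v = (-5*(-7) + v)/v = (35 + v)/v)
l(P) = -41
(T + l(Q)) + G(Z) = (5776 - 41) + (35 + 91)/91 = 5735 + (1/91)*126 = 5735 + 18/13 = 74573/13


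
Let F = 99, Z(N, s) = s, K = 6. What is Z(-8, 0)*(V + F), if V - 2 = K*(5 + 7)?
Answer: 0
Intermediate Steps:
V = 74 (V = 2 + 6*(5 + 7) = 2 + 6*12 = 2 + 72 = 74)
Z(-8, 0)*(V + F) = 0*(74 + 99) = 0*173 = 0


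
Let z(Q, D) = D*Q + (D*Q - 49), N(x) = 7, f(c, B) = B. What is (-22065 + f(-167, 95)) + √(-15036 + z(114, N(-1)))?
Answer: -21970 + I*√13489 ≈ -21970.0 + 116.14*I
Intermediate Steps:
z(Q, D) = -49 + 2*D*Q (z(Q, D) = D*Q + (-49 + D*Q) = -49 + 2*D*Q)
(-22065 + f(-167, 95)) + √(-15036 + z(114, N(-1))) = (-22065 + 95) + √(-15036 + (-49 + 2*7*114)) = -21970 + √(-15036 + (-49 + 1596)) = -21970 + √(-15036 + 1547) = -21970 + √(-13489) = -21970 + I*√13489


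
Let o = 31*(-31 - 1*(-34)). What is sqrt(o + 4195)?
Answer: 8*sqrt(67) ≈ 65.483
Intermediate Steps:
o = 93 (o = 31*(-31 + 34) = 31*3 = 93)
sqrt(o + 4195) = sqrt(93 + 4195) = sqrt(4288) = 8*sqrt(67)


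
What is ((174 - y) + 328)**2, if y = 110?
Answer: 153664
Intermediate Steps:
((174 - y) + 328)**2 = ((174 - 1*110) + 328)**2 = ((174 - 110) + 328)**2 = (64 + 328)**2 = 392**2 = 153664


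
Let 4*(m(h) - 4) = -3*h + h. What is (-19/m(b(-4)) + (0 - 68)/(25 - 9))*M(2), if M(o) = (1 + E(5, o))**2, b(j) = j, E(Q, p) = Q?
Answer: -267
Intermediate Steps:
m(h) = 4 - h/2 (m(h) = 4 + (-3*h + h)/4 = 4 + (-2*h)/4 = 4 - h/2)
M(o) = 36 (M(o) = (1 + 5)**2 = 6**2 = 36)
(-19/m(b(-4)) + (0 - 68)/(25 - 9))*M(2) = (-19/(4 - 1/2*(-4)) + (0 - 68)/(25 - 9))*36 = (-19/(4 + 2) - 68/16)*36 = (-19/6 - 68*1/16)*36 = (-19*1/6 - 17/4)*36 = (-19/6 - 17/4)*36 = -89/12*36 = -267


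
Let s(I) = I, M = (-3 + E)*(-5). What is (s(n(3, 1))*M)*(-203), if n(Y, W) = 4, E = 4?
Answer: 4060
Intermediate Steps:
M = -5 (M = (-3 + 4)*(-5) = 1*(-5) = -5)
(s(n(3, 1))*M)*(-203) = (4*(-5))*(-203) = -20*(-203) = 4060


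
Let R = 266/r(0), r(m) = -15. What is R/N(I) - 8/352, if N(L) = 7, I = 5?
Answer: -1687/660 ≈ -2.5561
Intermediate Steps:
R = -266/15 (R = 266/(-15) = 266*(-1/15) = -266/15 ≈ -17.733)
R/N(I) - 8/352 = -266/15/7 - 8/352 = -266/15*1/7 - 8*1/352 = -38/15 - 1/44 = -1687/660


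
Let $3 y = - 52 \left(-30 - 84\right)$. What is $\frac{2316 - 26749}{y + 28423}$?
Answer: $- \frac{24433}{30399} \approx -0.80374$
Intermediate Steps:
$y = 1976$ ($y = \frac{\left(-52\right) \left(-30 - 84\right)}{3} = \frac{\left(-52\right) \left(-114\right)}{3} = \frac{1}{3} \cdot 5928 = 1976$)
$\frac{2316 - 26749}{y + 28423} = \frac{2316 - 26749}{1976 + 28423} = - \frac{24433}{30399}$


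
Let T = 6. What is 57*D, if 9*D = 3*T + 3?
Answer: 133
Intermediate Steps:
D = 7/3 (D = (3*6 + 3)/9 = (18 + 3)/9 = (⅑)*21 = 7/3 ≈ 2.3333)
57*D = 57*(7/3) = 133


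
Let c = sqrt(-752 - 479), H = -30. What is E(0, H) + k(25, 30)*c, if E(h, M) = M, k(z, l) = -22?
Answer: -30 - 22*I*sqrt(1231) ≈ -30.0 - 771.88*I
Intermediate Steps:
c = I*sqrt(1231) (c = sqrt(-1231) = I*sqrt(1231) ≈ 35.086*I)
E(0, H) + k(25, 30)*c = -30 - 22*I*sqrt(1231)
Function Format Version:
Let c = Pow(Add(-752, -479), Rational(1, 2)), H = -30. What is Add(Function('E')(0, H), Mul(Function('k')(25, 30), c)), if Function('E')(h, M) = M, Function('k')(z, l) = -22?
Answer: Add(-30, Mul(-22, I, Pow(1231, Rational(1, 2)))) ≈ Add(-30.000, Mul(-771.88, I))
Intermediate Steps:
c = Mul(I, Pow(1231, Rational(1, 2))) (c = Pow(-1231, Rational(1, 2)) = Mul(I, Pow(1231, Rational(1, 2))) ≈ Mul(35.086, I))
Add(Function('E')(0, H), Mul(Function('k')(25, 30), c)) = Add(-30, Mul(-22, Mul(I, Pow(1231, Rational(1, 2))))) = Add(-30, Mul(-22, I, Pow(1231, Rational(1, 2))))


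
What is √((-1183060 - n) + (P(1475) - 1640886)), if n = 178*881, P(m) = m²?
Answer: I*√805139 ≈ 897.29*I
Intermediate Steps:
n = 156818
√((-1183060 - n) + (P(1475) - 1640886)) = √((-1183060 - 1*156818) + (1475² - 1640886)) = √((-1183060 - 156818) + (2175625 - 1640886)) = √(-1339878 + 534739) = √(-805139) = I*√805139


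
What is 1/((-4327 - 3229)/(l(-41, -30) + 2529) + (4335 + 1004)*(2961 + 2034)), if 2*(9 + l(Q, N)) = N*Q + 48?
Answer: 3159/84245167939 ≈ 3.7498e-8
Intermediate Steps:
l(Q, N) = 15 + N*Q/2 (l(Q, N) = -9 + (N*Q + 48)/2 = -9 + (48 + N*Q)/2 = -9 + (24 + N*Q/2) = 15 + N*Q/2)
1/((-4327 - 3229)/(l(-41, -30) + 2529) + (4335 + 1004)*(2961 + 2034)) = 1/((-4327 - 3229)/((15 + (½)*(-30)*(-41)) + 2529) + (4335 + 1004)*(2961 + 2034)) = 1/(-7556/((15 + 615) + 2529) + 5339*4995) = 1/(-7556/(630 + 2529) + 26668305) = 1/(-7556/3159 + 26668305) = 1/(84245167939/3159) = 3159/84245167939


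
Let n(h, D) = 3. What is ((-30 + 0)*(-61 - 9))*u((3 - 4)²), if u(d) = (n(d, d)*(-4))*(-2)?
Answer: 50400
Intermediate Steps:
u(d) = 24 (u(d) = (3*(-4))*(-2) = -12*(-2) = 24)
((-30 + 0)*(-61 - 9))*u((3 - 4)²) = ((-30 + 0)*(-61 - 9))*24 = -30*(-70)*24 = 2100*24 = 50400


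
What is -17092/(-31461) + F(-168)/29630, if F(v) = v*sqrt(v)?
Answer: 17092/31461 - 168*I*sqrt(42)/14815 ≈ 0.54328 - 0.073491*I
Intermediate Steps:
F(v) = v**(3/2)
-17092/(-31461) + F(-168)/29630 = -17092/(-31461) + (-168)**(3/2)/29630 = -17092*(-1/31461) - 336*I*sqrt(42)*(1/29630) = 17092/31461 - 168*I*sqrt(42)/14815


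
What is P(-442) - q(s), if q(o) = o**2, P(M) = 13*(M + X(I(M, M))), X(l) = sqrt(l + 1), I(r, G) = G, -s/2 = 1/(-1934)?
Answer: -5373021395/935089 + 273*I ≈ -5746.0 + 273.0*I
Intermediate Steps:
s = 1/967 (s = -2/(-1934) = -2*(-1/1934) = 1/967 ≈ 0.0010341)
X(l) = sqrt(1 + l)
P(M) = 13*M + 13*sqrt(1 + M) (P(M) = 13*(M + sqrt(1 + M)) = 13*M + 13*sqrt(1 + M))
P(-442) - q(s) = (13*(-442) + 13*sqrt(1 - 442)) - (1/967)**2 = (-5746 + 13*sqrt(-441)) - 1*1/935089 = (-5746 + 13*(21*I)) - 1/935089 = (-5746 + 273*I) - 1/935089 = -5373021395/935089 + 273*I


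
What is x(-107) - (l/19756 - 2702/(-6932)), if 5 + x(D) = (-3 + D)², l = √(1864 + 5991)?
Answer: 41919919/3466 - √7855/19756 ≈ 12095.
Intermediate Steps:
l = √7855 ≈ 88.628
x(D) = -5 + (-3 + D)²
x(-107) - (l/19756 - 2702/(-6932)) = (-5 + (-3 - 107)²) - (√7855/19756 - 2702/(-6932)) = (-5 + (-110)²) - (√7855*(1/19756) - 2702*(-1/6932)) = (-5 + 12100) - (√7855/19756 + 1351/3466) = 12095 - (1351/3466 + √7855/19756) = 12095 + (-1351/3466 - √7855/19756) = 41919919/3466 - √7855/19756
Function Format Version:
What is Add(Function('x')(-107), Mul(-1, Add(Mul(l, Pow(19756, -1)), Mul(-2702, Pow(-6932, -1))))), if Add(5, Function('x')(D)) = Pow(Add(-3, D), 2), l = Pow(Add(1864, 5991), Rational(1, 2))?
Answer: Add(Rational(41919919, 3466), Mul(Rational(-1, 19756), Pow(7855, Rational(1, 2)))) ≈ 12095.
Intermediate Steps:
l = Pow(7855, Rational(1, 2)) ≈ 88.628
Function('x')(D) = Add(-5, Pow(Add(-3, D), 2))
Add(Function('x')(-107), Mul(-1, Add(Mul(l, Pow(19756, -1)), Mul(-2702, Pow(-6932, -1))))) = Add(Add(-5, Pow(Add(-3, -107), 2)), Mul(-1, Add(Mul(Pow(7855, Rational(1, 2)), Pow(19756, -1)), Mul(-2702, Pow(-6932, -1))))) = Add(Add(-5, Pow(-110, 2)), Mul(-1, Add(Mul(Pow(7855, Rational(1, 2)), Rational(1, 19756)), Mul(-2702, Rational(-1, 6932))))) = Add(Add(-5, 12100), Mul(-1, Add(Mul(Rational(1, 19756), Pow(7855, Rational(1, 2))), Rational(1351, 3466)))) = Add(12095, Mul(-1, Add(Rational(1351, 3466), Mul(Rational(1, 19756), Pow(7855, Rational(1, 2)))))) = Add(12095, Add(Rational(-1351, 3466), Mul(Rational(-1, 19756), Pow(7855, Rational(1, 2))))) = Add(Rational(41919919, 3466), Mul(Rational(-1, 19756), Pow(7855, Rational(1, 2))))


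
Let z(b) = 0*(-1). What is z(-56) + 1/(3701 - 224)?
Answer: 1/3477 ≈ 0.00028760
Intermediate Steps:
z(b) = 0
z(-56) + 1/(3701 - 224) = 0 + 1/(3701 - 224) = 0 + 1/3477 = 1/3477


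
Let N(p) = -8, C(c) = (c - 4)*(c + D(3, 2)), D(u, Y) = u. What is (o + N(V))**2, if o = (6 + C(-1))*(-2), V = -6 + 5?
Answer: 0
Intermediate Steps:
V = -1
C(c) = (-4 + c)*(3 + c) (C(c) = (c - 4)*(c + 3) = (-4 + c)*(3 + c))
o = 8 (o = (6 + (-12 + (-1)**2 - 1*(-1)))*(-2) = (6 + (-12 + 1 + 1))*(-2) = (6 - 10)*(-2) = -4*(-2) = 8)
(o + N(V))**2 = (8 - 8)**2 = 0**2 = 0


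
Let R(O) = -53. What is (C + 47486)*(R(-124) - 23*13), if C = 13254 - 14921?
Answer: -16128288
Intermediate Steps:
C = -1667
(C + 47486)*(R(-124) - 23*13) = (-1667 + 47486)*(-53 - 23*13) = 45819*(-53 - 299) = 45819*(-352) = -16128288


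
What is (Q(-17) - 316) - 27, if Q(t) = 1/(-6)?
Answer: -2059/6 ≈ -343.17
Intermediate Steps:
Q(t) = -⅙
(Q(-17) - 316) - 27 = (-⅙ - 316) - 27 = -1897/6 - 27 = -2059/6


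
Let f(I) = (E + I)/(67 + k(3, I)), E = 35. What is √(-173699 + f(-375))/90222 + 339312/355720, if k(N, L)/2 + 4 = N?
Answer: 42414/44465 + I*√29356015/1172886 ≈ 0.95387 + 0.0046195*I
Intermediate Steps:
k(N, L) = -8 + 2*N
f(I) = 7/13 + I/65 (f(I) = (35 + I)/(67 + (-8 + 2*3)) = (35 + I)/(67 + (-8 + 6)) = (35 + I)/(67 - 2) = (35 + I)/65 = (35 + I)*(1/65) = 7/13 + I/65)
√(-173699 + f(-375))/90222 + 339312/355720 = √(-173699 + (7/13 + (1/65)*(-375)))/90222 + 339312/355720 = √(-173699 + (7/13 - 75/13))*(1/90222) + 339312*(1/355720) = √(-173699 - 68/13)*(1/90222) + 42414/44465 = √(-2258155/13)*(1/90222) + 42414/44465 = (I*√29356015/13)*(1/90222) + 42414/44465 = I*√29356015/1172886 + 42414/44465 = 42414/44465 + I*√29356015/1172886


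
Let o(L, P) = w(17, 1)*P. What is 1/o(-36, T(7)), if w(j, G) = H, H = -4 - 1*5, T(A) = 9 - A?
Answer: -1/18 ≈ -0.055556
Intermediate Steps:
H = -9 (H = -4 - 5 = -9)
w(j, G) = -9
o(L, P) = -9*P
1/o(-36, T(7)) = 1/(-9*(9 - 1*7)) = 1/(-9*(9 - 7)) = 1/(-9*2) = 1/(-18) = -1/18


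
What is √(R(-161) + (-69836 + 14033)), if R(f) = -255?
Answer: I*√56058 ≈ 236.77*I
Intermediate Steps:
√(R(-161) + (-69836 + 14033)) = √(-255 + (-69836 + 14033)) = √(-255 - 55803) = √(-56058) = I*√56058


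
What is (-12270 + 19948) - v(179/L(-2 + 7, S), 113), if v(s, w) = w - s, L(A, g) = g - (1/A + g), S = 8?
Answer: 6670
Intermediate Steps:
L(A, g) = -1/A (L(A, g) = g - (g + 1/A) = g + (-g - 1/A) = -1/A)
(-12270 + 19948) - v(179/L(-2 + 7, S), 113) = (-12270 + 19948) - (113 - 179/((-1/(-2 + 7)))) = 7678 - (113 - 179/((-1/5))) = 7678 - (113 - 179/((-1*⅕))) = 7678 - (113 - 179/(-⅕)) = 7678 - (113 - 179*(-5)) = 7678 - (113 - 1*(-895)) = 7678 - (113 + 895) = 7678 - 1*1008 = 7678 - 1008 = 6670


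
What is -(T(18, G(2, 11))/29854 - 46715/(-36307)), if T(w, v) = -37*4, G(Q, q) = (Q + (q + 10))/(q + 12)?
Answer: -694628087/541954589 ≈ -1.2817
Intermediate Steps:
G(Q, q) = (10 + Q + q)/(12 + q) (G(Q, q) = (Q + (10 + q))/(12 + q) = (10 + Q + q)/(12 + q))
T(w, v) = -148
-(T(18, G(2, 11))/29854 - 46715/(-36307)) = -(-148/29854 - 46715/(-36307)) = -(-148*1/29854 - 46715*(-1/36307)) = -(-74/14927 + 46715/36307) = -1*694628087/541954589 = -694628087/541954589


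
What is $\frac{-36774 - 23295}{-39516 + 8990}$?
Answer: $\frac{60069}{30526} \approx 1.9678$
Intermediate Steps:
$\frac{-36774 - 23295}{-39516 + 8990} = - \frac{60069}{-30526} = \left(-60069\right) \left(- \frac{1}{30526}\right) = \frac{60069}{30526}$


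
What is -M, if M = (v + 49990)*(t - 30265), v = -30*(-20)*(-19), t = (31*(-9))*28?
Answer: 1469391430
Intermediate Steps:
t = -7812 (t = -279*28 = -7812)
v = -11400 (v = 600*(-19) = -11400)
M = -1469391430 (M = (-11400 + 49990)*(-7812 - 30265) = 38590*(-38077) = -1469391430)
-M = -1*(-1469391430) = 1469391430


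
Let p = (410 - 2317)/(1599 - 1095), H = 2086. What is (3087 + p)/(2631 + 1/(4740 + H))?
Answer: 5303600633/4525720164 ≈ 1.1719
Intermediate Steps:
p = -1907/504 ≈ -3.7837
(3087 + p)/(2631 + 1/(4740 + H)) = (3087 - 1907/504)/(2631 + 1/(4740 + 2086)) = 1553941/(504*(2631 + 1/6826)) = 1553941/(504*(17959207/6826)) = (1553941/504)*(6826/17959207) = 5303600633/4525720164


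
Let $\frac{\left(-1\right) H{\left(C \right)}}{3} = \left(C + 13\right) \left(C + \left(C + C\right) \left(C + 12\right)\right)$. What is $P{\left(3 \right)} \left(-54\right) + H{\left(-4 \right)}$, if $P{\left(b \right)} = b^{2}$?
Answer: $1350$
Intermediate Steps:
$H{\left(C \right)} = - 3 \left(13 + C\right) \left(C + 2 C \left(12 + C\right)\right)$ ($H{\left(C \right)} = - 3 \left(C + 13\right) \left(C + \left(C + C\right) \left(C + 12\right)\right) = - 3 \left(13 + C\right) \left(C + 2 C \left(12 + C\right)\right)$)
$P{\left(3 \right)} \left(-54\right) + H{\left(-4 \right)} = 3^{2} \left(-54\right) - - 12 \left(325 + 2 \left(-4\right)^{2} + 51 \left(-4\right)\right) = 9 \left(-54\right) - - 12 \left(325 + 2 \cdot 16 - 204\right) = -486 - - 12 \left(325 + 32 - 204\right) = -486 - \left(-12\right) 153 = -486 + 1836 = 1350$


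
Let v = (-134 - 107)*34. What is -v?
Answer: 8194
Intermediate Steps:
v = -8194 (v = -241*34 = -8194)
-v = -1*(-8194) = 8194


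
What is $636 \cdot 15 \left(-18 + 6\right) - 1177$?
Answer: $-115657$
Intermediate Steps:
$636 \cdot 15 \left(-18 + 6\right) - 1177 = 636 \cdot 15 \left(-12\right) - 1177 = 636 \left(-180\right) - 1177 = -114480 - 1177 = -115657$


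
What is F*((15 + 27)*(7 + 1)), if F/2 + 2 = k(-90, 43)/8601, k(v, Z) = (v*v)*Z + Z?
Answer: 74175584/2867 ≈ 25872.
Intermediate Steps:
k(v, Z) = Z + Z*v² (k(v, Z) = v²*Z + Z = Z*v² + Z = Z + Z*v²)
F = 662282/8601 (F = -4 + 2*((43*(1 + (-90)²))/8601) = -4 + 2*((43*(1 + 8100))*(1/8601)) = -4 + 2*((43*8101)*(1/8601)) = -4 + 2*(348343*(1/8601)) = -4 + 2*(348343/8601) = -4 + 696686/8601 = 662282/8601 ≈ 77.001)
F*((15 + 27)*(7 + 1)) = 662282*((15 + 27)*(7 + 1))/8601 = 662282*(42*8)/8601 = (662282/8601)*336 = 74175584/2867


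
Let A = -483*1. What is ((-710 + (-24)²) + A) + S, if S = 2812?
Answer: 2195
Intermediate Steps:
A = -483
((-710 + (-24)²) + A) + S = ((-710 + (-24)²) - 483) + 2812 = ((-710 + 576) - 483) + 2812 = (-134 - 483) + 2812 = -617 + 2812 = 2195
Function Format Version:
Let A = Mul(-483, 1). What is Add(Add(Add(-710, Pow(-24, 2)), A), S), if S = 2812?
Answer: 2195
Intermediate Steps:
A = -483
Add(Add(Add(-710, Pow(-24, 2)), A), S) = Add(Add(Add(-710, Pow(-24, 2)), -483), 2812) = Add(Add(Add(-710, 576), -483), 2812) = Add(Add(-134, -483), 2812) = Add(-617, 2812) = 2195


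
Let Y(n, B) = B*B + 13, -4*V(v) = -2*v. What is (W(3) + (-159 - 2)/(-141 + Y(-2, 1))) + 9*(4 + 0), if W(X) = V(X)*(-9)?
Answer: 6037/254 ≈ 23.768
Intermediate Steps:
V(v) = v/2 (V(v) = -(-1)*v/2 = v/2)
Y(n, B) = 13 + B**2 (Y(n, B) = B**2 + 13 = 13 + B**2)
W(X) = -9*X/2 (W(X) = (X/2)*(-9) = -9*X/2)
(W(3) + (-159 - 2)/(-141 + Y(-2, 1))) + 9*(4 + 0) = (-9/2*3 + (-159 - 2)/(-141 + (13 + 1**2))) + 9*(4 + 0) = (-27/2 - 161/(-141 + (13 + 1))) + 9*4 = (-27/2 - 161/(-141 + 14)) + 36 = (-27/2 - 161/(-127)) + 36 = (-27/2 - 161*(-1/127)) + 36 = (-27/2 + 161/127) + 36 = -3107/254 + 36 = 6037/254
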